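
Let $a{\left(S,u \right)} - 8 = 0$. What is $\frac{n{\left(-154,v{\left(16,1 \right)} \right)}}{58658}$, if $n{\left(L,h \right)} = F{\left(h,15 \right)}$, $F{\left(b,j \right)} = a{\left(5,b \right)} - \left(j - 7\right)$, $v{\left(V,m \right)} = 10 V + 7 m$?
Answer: $0$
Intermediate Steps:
$a{\left(S,u \right)} = 8$ ($a{\left(S,u \right)} = 8 + 0 = 8$)
$v{\left(V,m \right)} = 7 m + 10 V$
$F{\left(b,j \right)} = 15 - j$ ($F{\left(b,j \right)} = 8 - \left(j - 7\right) = 8 - \left(-7 + j\right) = 15 - j$)
$n{\left(L,h \right)} = 0$ ($n{\left(L,h \right)} = 15 - 15 = 0$)
$\frac{n{\left(-154,v{\left(16,1 \right)} \right)}}{58658} = \frac{0}{58658} = 0 \cdot \frac{1}{58658} = 0$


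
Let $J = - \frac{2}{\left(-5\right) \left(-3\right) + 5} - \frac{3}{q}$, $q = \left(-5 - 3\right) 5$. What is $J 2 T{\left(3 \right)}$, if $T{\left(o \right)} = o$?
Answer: $- \frac{3}{20} \approx -0.15$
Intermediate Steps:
$q = -40$ ($q = \left(-8\right) 5 = -40$)
$J = - \frac{1}{40}$ ($J = - \frac{2}{\left(-5\right) \left(-3\right) + 5} - \frac{3}{-40} = - \frac{2}{15 + 5} - - \frac{3}{40} = - \frac{2}{20} + \frac{3}{40} = \left(-2\right) \frac{1}{20} + \frac{3}{40} = - \frac{1}{10} + \frac{3}{40} = - \frac{1}{40} \approx -0.025$)
$J 2 T{\left(3 \right)} = \left(- \frac{1}{40}\right) 2 \cdot 3 = \left(- \frac{1}{20}\right) 3 = - \frac{3}{20}$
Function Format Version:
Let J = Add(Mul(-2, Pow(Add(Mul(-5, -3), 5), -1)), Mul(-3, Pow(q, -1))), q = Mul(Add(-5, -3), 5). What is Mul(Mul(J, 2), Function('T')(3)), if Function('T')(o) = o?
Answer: Rational(-3, 20) ≈ -0.15000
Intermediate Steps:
q = -40 (q = Mul(-8, 5) = -40)
J = Rational(-1, 40) (J = Add(Mul(-2, Pow(Add(Mul(-5, -3), 5), -1)), Mul(-3, Pow(-40, -1))) = Add(Mul(-2, Pow(Add(15, 5), -1)), Mul(-3, Rational(-1, 40))) = Add(Mul(-2, Pow(20, -1)), Rational(3, 40)) = Add(Mul(-2, Rational(1, 20)), Rational(3, 40)) = Add(Rational(-1, 10), Rational(3, 40)) = Rational(-1, 40) ≈ -0.025000)
Mul(Mul(J, 2), Function('T')(3)) = Mul(Mul(Rational(-1, 40), 2), 3) = Mul(Rational(-1, 20), 3) = Rational(-3, 20)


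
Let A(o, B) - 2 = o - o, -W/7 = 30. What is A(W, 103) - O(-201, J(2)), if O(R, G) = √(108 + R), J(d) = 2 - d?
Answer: 2 - I*√93 ≈ 2.0 - 9.6436*I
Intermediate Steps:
W = -210 (W = -7*30 = -210)
A(o, B) = 2 (A(o, B) = 2 + (o - o) = 2 + 0 = 2)
A(W, 103) - O(-201, J(2)) = 2 - √(108 - 201) = 2 - √(-93) = 2 - I*√93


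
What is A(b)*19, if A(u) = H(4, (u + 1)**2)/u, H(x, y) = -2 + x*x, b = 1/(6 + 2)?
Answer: 2128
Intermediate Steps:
b = 1/8 ≈ 0.12500
H(x, y) = -2 + x**2
A(u) = 14/u (A(u) = (-2 + 4**2)/u = (-2 + 16)/u = 14/u)
A(b)*19 = (14/(1/8))*19 = (14*8)*19 = 112*19 = 2128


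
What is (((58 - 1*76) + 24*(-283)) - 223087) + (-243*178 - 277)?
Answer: -273428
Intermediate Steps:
(((58 - 1*76) + 24*(-283)) - 223087) + (-243*178 - 277) = (((58 - 76) - 6792) - 223087) + (-43254 - 277) = ((-18 - 6792) - 223087) - 43531 = (-6810 - 223087) - 43531 = -229897 - 43531 = -273428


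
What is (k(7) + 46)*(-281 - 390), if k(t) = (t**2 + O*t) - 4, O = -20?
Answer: 32879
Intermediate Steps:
k(t) = -4 + t**2 - 20*t (k(t) = (t**2 - 20*t) - 4 = -4 + t**2 - 20*t)
(k(7) + 46)*(-281 - 390) = ((-4 + 7**2 - 20*7) + 46)*(-281 - 390) = ((-4 + 49 - 140) + 46)*(-671) = (-95 + 46)*(-671) = -49*(-671) = 32879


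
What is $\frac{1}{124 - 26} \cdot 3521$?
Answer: $\frac{503}{14} \approx 35.929$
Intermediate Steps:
$\frac{1}{124 - 26} \cdot 3521 = \frac{1}{98} \cdot 3521 = \frac{503}{14}$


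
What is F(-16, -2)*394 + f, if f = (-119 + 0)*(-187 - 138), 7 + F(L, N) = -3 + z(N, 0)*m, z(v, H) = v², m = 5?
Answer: 42615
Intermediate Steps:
F(L, N) = -10 + 5*N² (F(L, N) = -7 + (-3 + N²*5) = -7 + (-3 + 5*N²) = -10 + 5*N²)
f = 38675 (f = -119*(-325) = 38675)
F(-16, -2)*394 + f = (-10 + 5*(-2)²)*394 + 38675 = (-10 + 5*4)*394 + 38675 = (-10 + 20)*394 + 38675 = 10*394 + 38675 = 3940 + 38675 = 42615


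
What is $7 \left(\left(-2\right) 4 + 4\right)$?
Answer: $-28$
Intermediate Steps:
$7 \left(\left(-2\right) 4 + 4\right) = 7 \left(-8 + 4\right) = 7 \left(-4\right) = -28$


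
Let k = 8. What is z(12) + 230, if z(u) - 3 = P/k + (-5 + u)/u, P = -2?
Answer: 700/3 ≈ 233.33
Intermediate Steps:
z(u) = 11/4 + (-5 + u)/u (z(u) = 3 + (-2/8 + (-5 + u)/u) = 3 + (-2*1/8 + (-5 + u)/u) = 3 + (-1/4 + (-5 + u)/u) = 11/4 + (-5 + u)/u)
z(12) + 230 = (15/4 - 5/12) + 230 = 10/3 + 230 = 700/3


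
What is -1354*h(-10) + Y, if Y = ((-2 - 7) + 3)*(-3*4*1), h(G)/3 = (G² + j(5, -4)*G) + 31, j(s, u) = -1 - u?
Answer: -410190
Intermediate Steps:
h(G) = 93 + 3*G² + 9*G (h(G) = 3*((G² + (-1 - 1*(-4))*G) + 31) = 3*((G² + (-1 + 4)*G) + 31) = 3*((G² + 3*G) + 31) = 3*(31 + G² + 3*G) = 93 + 3*G² + 9*G)
Y = 72 (Y = (-9 + 3)*(-12*1) = -6*(-12) = 72)
-1354*h(-10) + Y = -1354*(93 + 3*(-10)² + 9*(-10)) + 72 = -1354*(93 + 3*100 - 90) + 72 = -1354*(93 + 300 - 90) + 72 = -1354*303 + 72 = -410262 + 72 = -410190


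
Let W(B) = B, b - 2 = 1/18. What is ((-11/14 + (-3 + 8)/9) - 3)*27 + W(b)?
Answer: -5365/63 ≈ -85.159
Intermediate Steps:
b = 37/18 (b = 2 + 1/18 = 37/18 ≈ 2.0556)
((-11/14 + (-3 + 8)/9) - 3)*27 + W(b) = ((-11/14 + (-3 + 8)/9) - 3)*27 + 37/18 = ((-11*1/14 + 5*(⅑)) - 3)*27 + 37/18 = ((-11/14 + 5/9) - 3)*27 + 37/18 = (-29/126 - 3)*27 + 37/18 = -407/126*27 + 37/18 = -1221/14 + 37/18 = -5365/63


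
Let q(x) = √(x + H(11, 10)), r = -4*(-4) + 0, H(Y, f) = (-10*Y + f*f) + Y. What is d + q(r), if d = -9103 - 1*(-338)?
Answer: -8765 + √17 ≈ -8760.9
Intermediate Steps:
H(Y, f) = f² - 9*Y (H(Y, f) = (-10*Y + f²) + Y = (f² - 10*Y) + Y = f² - 9*Y)
d = -8765 (d = -9103 + 338 = -8765)
r = 16 (r = 16 + 0 = 16)
q(x) = √(1 + x) (q(x) = √(x + (10² - 9*11)) = √(x + (100 - 99)) = √(x + 1) = √(1 + x))
d + q(r) = -8765 + √(1 + 16) = -8765 + √17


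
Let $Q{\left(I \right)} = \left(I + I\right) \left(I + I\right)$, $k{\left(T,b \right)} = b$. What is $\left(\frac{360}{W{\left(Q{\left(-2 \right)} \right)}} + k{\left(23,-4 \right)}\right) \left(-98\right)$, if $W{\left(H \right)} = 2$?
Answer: $-17248$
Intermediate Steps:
$Q{\left(I \right)} = 4 I^{2}$ ($Q{\left(I \right)} = 2 I 2 I = 4 I^{2}$)
$\left(\frac{360}{W{\left(Q{\left(-2 \right)} \right)}} + k{\left(23,-4 \right)}\right) \left(-98\right) = \left(\frac{360}{2} - 4\right) \left(-98\right) = \left(360 \cdot \frac{1}{2} - 4\right) \left(-98\right) = \left(180 - 4\right) \left(-98\right) = 176 \left(-98\right) = -17248$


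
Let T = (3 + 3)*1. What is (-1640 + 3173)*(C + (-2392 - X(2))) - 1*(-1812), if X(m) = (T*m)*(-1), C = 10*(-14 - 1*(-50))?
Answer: -3094848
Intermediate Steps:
C = 360 (C = 10*(-14 + 50) = 10*36 = 360)
T = 6 (T = 6*1 = 6)
X(m) = -6*m (X(m) = (6*m)*(-1) = -6*m)
(-1640 + 3173)*(C + (-2392 - X(2))) - 1*(-1812) = (-1640 + 3173)*(360 + (-2392 - (-6)*2)) - 1*(-1812) = 1533*(360 + (-2392 - 1*(-12))) + 1812 = 1533*(360 + (-2392 + 12)) + 1812 = 1533*(360 - 2380) + 1812 = 1533*(-2020) + 1812 = -3096660 + 1812 = -3094848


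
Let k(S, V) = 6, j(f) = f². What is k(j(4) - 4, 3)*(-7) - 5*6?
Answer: -72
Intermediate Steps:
k(j(4) - 4, 3)*(-7) - 5*6 = 6*(-7) - 5*6 = -42 - 30 = -72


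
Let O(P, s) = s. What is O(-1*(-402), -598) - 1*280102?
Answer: -280700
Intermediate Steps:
O(-1*(-402), -598) - 1*280102 = -598 - 1*280102 = -598 - 280102 = -280700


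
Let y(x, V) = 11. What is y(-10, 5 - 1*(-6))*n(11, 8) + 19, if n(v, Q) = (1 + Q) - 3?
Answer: 85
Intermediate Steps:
n(v, Q) = -2 + Q
y(-10, 5 - 1*(-6))*n(11, 8) + 19 = 11*(-2 + 8) + 19 = 11*6 + 19 = 66 + 19 = 85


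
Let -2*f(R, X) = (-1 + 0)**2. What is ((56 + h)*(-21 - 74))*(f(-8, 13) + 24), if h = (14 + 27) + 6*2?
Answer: -486685/2 ≈ -2.4334e+5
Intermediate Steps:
h = 53 (h = 41 + 12 = 53)
f(R, X) = -1/2 (f(R, X) = -(-1 + 0)**2/2 = -1/2*(-1)**2 = -1/2*1 = -1/2)
((56 + h)*(-21 - 74))*(f(-8, 13) + 24) = ((56 + 53)*(-21 - 74))*(-1/2 + 24) = (109*(-95))*(47/2) = -10355*47/2 = -486685/2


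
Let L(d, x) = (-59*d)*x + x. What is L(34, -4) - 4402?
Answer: 3618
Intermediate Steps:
L(d, x) = x - 59*d*x (L(d, x) = -59*d*x + x = x - 59*d*x)
L(34, -4) - 4402 = -4*(1 - 59*34) - 4402 = -4*(1 - 2006) - 4402 = -4*(-2005) - 4402 = 8020 - 4402 = 3618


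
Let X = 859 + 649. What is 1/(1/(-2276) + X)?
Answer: 2276/3432207 ≈ 0.00066313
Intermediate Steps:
X = 1508
1/(1/(-2276) + X) = 1/(1/(-2276) + 1508) = 1/(-1/2276 + 1508) = 1/(3432207/2276) = 2276/3432207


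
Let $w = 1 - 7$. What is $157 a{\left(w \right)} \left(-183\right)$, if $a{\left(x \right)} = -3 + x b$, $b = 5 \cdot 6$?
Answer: $5257773$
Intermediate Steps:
$w = -6$
$b = 30$
$a{\left(x \right)} = -3 + 30 x$ ($a{\left(x \right)} = -3 + x 30 = -3 + 30 x$)
$157 a{\left(w \right)} \left(-183\right) = 157 \left(-3 + 30 \left(-6\right)\right) \left(-183\right) = 157 \left(-3 - 180\right) \left(-183\right) = 157 \left(-183\right) \left(-183\right) = \left(-28731\right) \left(-183\right) = 5257773$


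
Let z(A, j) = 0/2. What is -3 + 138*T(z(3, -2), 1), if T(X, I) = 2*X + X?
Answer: -3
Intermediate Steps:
z(A, j) = 0 (z(A, j) = 0*(½) = 0)
T(X, I) = 3*X
-3 + 138*T(z(3, -2), 1) = -3 + 138*(3*0) = -3 + 138*0 = -3 + 0 = -3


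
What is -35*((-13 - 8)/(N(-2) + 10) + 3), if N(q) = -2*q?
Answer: -105/2 ≈ -52.500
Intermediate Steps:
-35*((-13 - 8)/(N(-2) + 10) + 3) = -35*((-13 - 8)/(-2*(-2) + 10) + 3) = -35*(-21/(4 + 10) + 3) = -35*(-21/14 + 3) = -35*(-21*1/14 + 3) = -35*(-3/2 + 3) = -35*3/2 = -105/2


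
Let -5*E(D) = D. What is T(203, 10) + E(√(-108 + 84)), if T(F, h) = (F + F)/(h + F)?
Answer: 406/213 - 2*I*√6/5 ≈ 1.9061 - 0.9798*I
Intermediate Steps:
T(F, h) = 2*F/(F + h) (T(F, h) = (2*F)/(F + h) = 2*F/(F + h))
E(D) = -D/5
T(203, 10) + E(√(-108 + 84)) = 2*203/(203 + 10) - √(-108 + 84)/5 = 2*203/213 - 2*I*√6/5 = 2*203*(1/213) - 2*I*√6/5 = 406/213 - 2*I*√6/5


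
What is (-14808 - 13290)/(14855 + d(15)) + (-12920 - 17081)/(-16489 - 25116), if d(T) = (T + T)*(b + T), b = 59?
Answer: -131350043/142081075 ≈ -0.92447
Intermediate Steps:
d(T) = 2*T*(59 + T) (d(T) = (T + T)*(59 + T) = (2*T)*(59 + T) = 2*T*(59 + T))
(-14808 - 13290)/(14855 + d(15)) + (-12920 - 17081)/(-16489 - 25116) = (-14808 - 13290)/(14855 + 2*15*(59 + 15)) + (-12920 - 17081)/(-16489 - 25116) = -28098/(14855 + 2*15*74) - 30001/(-41605) = -28098/(14855 + 2220) - 30001*(-1/41605) = -28098/17075 + 30001/41605 = -131350043/142081075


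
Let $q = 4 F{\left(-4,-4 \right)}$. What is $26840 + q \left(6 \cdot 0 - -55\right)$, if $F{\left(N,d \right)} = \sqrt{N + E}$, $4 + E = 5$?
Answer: $26840 + 220 i \sqrt{3} \approx 26840.0 + 381.05 i$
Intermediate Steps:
$E = 1$ ($E = -4 + 5 = 1$)
$F{\left(N,d \right)} = \sqrt{1 + N}$ ($F{\left(N,d \right)} = \sqrt{N + 1} = \sqrt{1 + N}$)
$q = 4 i \sqrt{3}$ ($q = 4 \sqrt{1 - 4} = 4 \sqrt{-3} = 4 i \sqrt{3} \approx 6.9282 i$)
$26840 + q \left(6 \cdot 0 - -55\right) = 26840 + 4 i \sqrt{3} \left(6 \cdot 0 - -55\right) = 26840 + 4 i \sqrt{3} \left(0 + 55\right) = 26840 + 4 i \sqrt{3} \cdot 55 = 26840 + 220 i \sqrt{3}$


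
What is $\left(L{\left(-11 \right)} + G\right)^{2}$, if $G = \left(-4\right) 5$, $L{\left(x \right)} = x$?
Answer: $961$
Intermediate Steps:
$G = -20$
$\left(L{\left(-11 \right)} + G\right)^{2} = \left(-11 - 20\right)^{2} = \left(-31\right)^{2} = 961$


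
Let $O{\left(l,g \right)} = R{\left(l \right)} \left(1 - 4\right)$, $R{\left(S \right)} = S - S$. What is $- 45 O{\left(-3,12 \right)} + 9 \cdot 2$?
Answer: $18$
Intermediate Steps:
$R{\left(S \right)} = 0$
$O{\left(l,g \right)} = 0$ ($O{\left(l,g \right)} = 0 \left(1 - 4\right) = 0 \left(-3\right) = 0$)
$- 45 O{\left(-3,12 \right)} + 9 \cdot 2 = \left(-45\right) 0 + 9 \cdot 2 = 0 + 18 = 18$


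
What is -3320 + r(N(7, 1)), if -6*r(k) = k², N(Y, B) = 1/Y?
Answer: -976081/294 ≈ -3320.0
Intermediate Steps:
r(k) = -k²/6
-3320 + r(N(7, 1)) = -3320 - (1/7)²/6 = -3320 - (⅐)²/6 = -3320 - ⅙*1/49 = -3320 - 1/294 = -976081/294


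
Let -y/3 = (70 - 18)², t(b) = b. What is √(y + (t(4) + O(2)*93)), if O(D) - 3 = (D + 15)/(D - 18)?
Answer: I*√126845/4 ≈ 89.038*I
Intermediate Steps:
O(D) = 3 + (15 + D)/(-18 + D) (O(D) = 3 + (D + 15)/(D - 18) = 3 + (15 + D)/(-18 + D))
y = -8112 (y = -3*(70 - 18)² = -3*52² = -3*2704 = -8112)
√(y + (t(4) + O(2)*93)) = √(-8112 + (4 + ((-39 + 4*2)/(-18 + 2))*93)) = √(-8112 + (4 + ((-39 + 8)/(-16))*93)) = √(-8112 + (4 - 1/16*(-31)*93)) = √(-8112 + (4 + (31/16)*93)) = √(-8112 + (4 + 2883/16)) = √(-8112 + 2947/16) = √(-126845/16) = I*√126845/4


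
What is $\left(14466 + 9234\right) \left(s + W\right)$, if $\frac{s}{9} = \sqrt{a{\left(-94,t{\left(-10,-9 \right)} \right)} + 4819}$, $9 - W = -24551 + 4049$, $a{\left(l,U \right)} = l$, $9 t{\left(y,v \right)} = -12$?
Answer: $486110700 + 3199500 \sqrt{21} \approx 5.0077 \cdot 10^{8}$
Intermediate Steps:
$t{\left(y,v \right)} = - \frac{4}{3}$ ($t{\left(y,v \right)} = \frac{1}{9} \left(-12\right) = - \frac{4}{3}$)
$W = 20511$ ($W = 9 - \left(-24551 + 4049\right) = 9 - -20502 = 9 + 20502 = 20511$)
$s = 135 \sqrt{21}$ ($s = 9 \sqrt{-94 + 4819} = 9 \sqrt{4725} = 9 \cdot 15 \sqrt{21} = 135 \sqrt{21} \approx 618.65$)
$\left(14466 + 9234\right) \left(s + W\right) = \left(14466 + 9234\right) \left(135 \sqrt{21} + 20511\right) = 23700 \left(20511 + 135 \sqrt{21}\right) = 486110700 + 3199500 \sqrt{21}$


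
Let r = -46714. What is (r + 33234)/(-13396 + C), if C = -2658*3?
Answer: 1348/2137 ≈ 0.63079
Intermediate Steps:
C = -7974
(r + 33234)/(-13396 + C) = (-46714 + 33234)/(-13396 - 7974) = -13480/(-21370) = -13480*(-1/21370) = 1348/2137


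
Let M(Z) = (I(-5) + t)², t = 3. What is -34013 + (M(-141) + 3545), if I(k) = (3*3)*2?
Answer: -30027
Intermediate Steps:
I(k) = 18 (I(k) = 9*2 = 18)
M(Z) = 441 (M(Z) = (18 + 3)² = 21² = 441)
-34013 + (M(-141) + 3545) = -34013 + (441 + 3545) = -34013 + 3986 = -30027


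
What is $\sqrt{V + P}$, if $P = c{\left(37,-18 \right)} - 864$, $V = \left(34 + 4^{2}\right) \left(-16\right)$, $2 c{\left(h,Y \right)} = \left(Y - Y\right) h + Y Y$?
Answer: $i \sqrt{1502} \approx 38.756 i$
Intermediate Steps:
$c{\left(h,Y \right)} = \frac{Y^{2}}{2}$ ($c{\left(h,Y \right)} = \frac{\left(Y - Y\right) h + Y Y}{2} = \frac{0 h + Y^{2}}{2} = \frac{0 + Y^{2}}{2} = \frac{Y^{2}}{2}$)
$V = -800$ ($V = \left(34 + 16\right) \left(-16\right) = 50 \left(-16\right) = -800$)
$P = -702$ ($P = \frac{\left(-18\right)^{2}}{2} - 864 = \frac{1}{2} \cdot 324 - 864 = 162 - 864 = -702$)
$\sqrt{V + P} = \sqrt{-800 - 702} = \sqrt{-1502} = i \sqrt{1502}$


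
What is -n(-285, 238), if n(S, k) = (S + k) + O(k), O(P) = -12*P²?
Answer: 679775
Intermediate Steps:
n(S, k) = S + k - 12*k² (n(S, k) = (S + k) - 12*k² = S + k - 12*k²)
-n(-285, 238) = -(-285 + 238 - 12*238²) = -(-285 + 238 - 12*56644) = -(-285 + 238 - 679728) = -1*(-679775) = 679775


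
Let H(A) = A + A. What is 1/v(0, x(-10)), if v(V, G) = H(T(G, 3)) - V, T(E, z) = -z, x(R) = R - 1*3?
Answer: -⅙ ≈ -0.16667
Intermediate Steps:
x(R) = -3 + R (x(R) = R - 3 = -3 + R)
H(A) = 2*A
v(V, G) = -6 - V (v(V, G) = 2*(-1*3) - V = 2*(-3) - V = -6 - V)
1/v(0, x(-10)) = 1/(-6 - 1*0) = 1/(-6 + 0) = 1/(-6) = -⅙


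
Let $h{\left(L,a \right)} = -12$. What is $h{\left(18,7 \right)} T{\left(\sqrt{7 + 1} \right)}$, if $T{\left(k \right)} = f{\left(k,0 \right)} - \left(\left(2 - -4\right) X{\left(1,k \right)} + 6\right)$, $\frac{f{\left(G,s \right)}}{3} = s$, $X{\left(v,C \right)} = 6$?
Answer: $504$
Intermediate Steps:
$f{\left(G,s \right)} = 3 s$
$T{\left(k \right)} = -42$ ($T{\left(k \right)} = 3 \cdot 0 - \left(\left(2 - -4\right) 6 + 6\right) = 0 - \left(\left(2 + 4\right) 6 + 6\right) = 0 - \left(6 \cdot 6 + 6\right) = 0 - \left(36 + 6\right) = 0 - 42 = -42$)
$h{\left(18,7 \right)} T{\left(\sqrt{7 + 1} \right)} = \left(-12\right) \left(-42\right) = 504$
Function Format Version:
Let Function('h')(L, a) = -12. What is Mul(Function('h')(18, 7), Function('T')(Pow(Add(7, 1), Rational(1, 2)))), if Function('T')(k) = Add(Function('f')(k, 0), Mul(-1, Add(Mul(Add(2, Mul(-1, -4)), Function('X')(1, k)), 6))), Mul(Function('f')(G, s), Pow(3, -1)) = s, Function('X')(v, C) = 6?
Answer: 504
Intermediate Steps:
Function('f')(G, s) = Mul(3, s)
Function('T')(k) = -42 (Function('T')(k) = Add(Mul(3, 0), Mul(-1, Add(Mul(Add(2, Mul(-1, -4)), 6), 6))) = Add(0, Mul(-1, Add(Mul(Add(2, 4), 6), 6))) = Add(0, Mul(-1, Add(Mul(6, 6), 6))) = Add(0, Mul(-1, Add(36, 6))) = Add(0, Mul(-1, 42)) = Add(0, -42) = -42)
Mul(Function('h')(18, 7), Function('T')(Pow(Add(7, 1), Rational(1, 2)))) = Mul(-12, -42) = 504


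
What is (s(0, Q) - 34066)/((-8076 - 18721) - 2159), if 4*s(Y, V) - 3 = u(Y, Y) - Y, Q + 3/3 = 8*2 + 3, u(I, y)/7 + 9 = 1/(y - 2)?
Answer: 90885/77216 ≈ 1.1770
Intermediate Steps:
u(I, y) = -63 + 7/(-2 + y) (u(I, y) = -63 + 7/(y - 2) = -63 + 7/(-2 + y))
Q = 18 (Q = -1 + (8*2 + 3) = -1 + (16 + 3) = -1 + 19 = 18)
s(Y, V) = ¾ - Y/4 + 7*(19 - 9*Y)/(4*(-2 + Y)) (s(Y, V) = ¾ + (7*(19 - 9*Y)/(-2 + Y) - Y)/4 = ¾ + (-Y + 7*(19 - 9*Y)/(-2 + Y))/4 = ¾ + (-Y/4 + 7*(19 - 9*Y)/(4*(-2 + Y))) = ¾ - Y/4 + 7*(19 - 9*Y)/(4*(-2 + Y)))
(s(0, Q) - 34066)/((-8076 - 18721) - 2159) = ((127 - 1*0² - 58*0)/(4*(-2 + 0)) - 34066)/((-8076 - 18721) - 2159) = ((¼)*(127 - 1*0 + 0)/(-2) - 34066)/(-26797 - 2159) = ((¼)*(-½)*(127 + 0 + 0) - 34066)/(-28956) = ((¼)*(-½)*127 - 34066)*(-1/28956) = (-127/8 - 34066)*(-1/28956) = -272655/8*(-1/28956) = 90885/77216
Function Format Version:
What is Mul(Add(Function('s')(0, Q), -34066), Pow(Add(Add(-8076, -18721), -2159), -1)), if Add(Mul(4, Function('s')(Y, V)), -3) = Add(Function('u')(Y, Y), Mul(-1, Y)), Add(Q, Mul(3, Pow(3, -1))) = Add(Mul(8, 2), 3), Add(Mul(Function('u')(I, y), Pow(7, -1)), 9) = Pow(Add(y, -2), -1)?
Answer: Rational(90885, 77216) ≈ 1.1770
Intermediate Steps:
Function('u')(I, y) = Add(-63, Mul(7, Pow(Add(-2, y), -1))) (Function('u')(I, y) = Add(-63, Mul(7, Pow(Add(y, -2), -1))) = Add(-63, Mul(7, Pow(Add(-2, y), -1))))
Q = 18 (Q = Add(-1, Add(Mul(8, 2), 3)) = Add(-1, Add(16, 3)) = Add(-1, 19) = 18)
Function('s')(Y, V) = Add(Rational(3, 4), Mul(Rational(-1, 4), Y), Mul(Rational(7, 4), Pow(Add(-2, Y), -1), Add(19, Mul(-9, Y)))) (Function('s')(Y, V) = Add(Rational(3, 4), Mul(Rational(1, 4), Add(Mul(7, Pow(Add(-2, Y), -1), Add(19, Mul(-9, Y))), Mul(-1, Y)))) = Add(Rational(3, 4), Mul(Rational(1, 4), Add(Mul(-1, Y), Mul(7, Pow(Add(-2, Y), -1), Add(19, Mul(-9, Y)))))) = Add(Rational(3, 4), Add(Mul(Rational(-1, 4), Y), Mul(Rational(7, 4), Pow(Add(-2, Y), -1), Add(19, Mul(-9, Y))))) = Add(Rational(3, 4), Mul(Rational(-1, 4), Y), Mul(Rational(7, 4), Pow(Add(-2, Y), -1), Add(19, Mul(-9, Y)))))
Mul(Add(Function('s')(0, Q), -34066), Pow(Add(Add(-8076, -18721), -2159), -1)) = Mul(Add(Mul(Rational(1, 4), Pow(Add(-2, 0), -1), Add(127, Mul(-1, Pow(0, 2)), Mul(-58, 0))), -34066), Pow(Add(Add(-8076, -18721), -2159), -1)) = Mul(Add(Mul(Rational(1, 4), Pow(-2, -1), Add(127, Mul(-1, 0), 0)), -34066), Pow(Add(-26797, -2159), -1)) = Mul(Add(Mul(Rational(1, 4), Rational(-1, 2), Add(127, 0, 0)), -34066), Pow(-28956, -1)) = Mul(Add(Mul(Rational(1, 4), Rational(-1, 2), 127), -34066), Rational(-1, 28956)) = Mul(Add(Rational(-127, 8), -34066), Rational(-1, 28956)) = Mul(Rational(-272655, 8), Rational(-1, 28956)) = Rational(90885, 77216)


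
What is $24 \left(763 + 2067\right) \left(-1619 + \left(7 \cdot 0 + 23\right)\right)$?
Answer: $-108400320$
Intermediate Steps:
$24 \left(763 + 2067\right) \left(-1619 + \left(7 \cdot 0 + 23\right)\right) = 24 \cdot 2830 \left(-1619 + \left(0 + 23\right)\right) = 24 \cdot 2830 \left(-1619 + 23\right) = 24 \cdot 2830 \left(-1596\right) = 24 \left(-4516680\right) = -108400320$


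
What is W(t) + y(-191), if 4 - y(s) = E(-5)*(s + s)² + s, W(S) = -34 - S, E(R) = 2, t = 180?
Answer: -291867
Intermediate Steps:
y(s) = 4 - s - 8*s² (y(s) = 4 - (2*(s + s)² + s) = 4 - (2*(2*s)² + s) = 4 - (2*(4*s²) + s) = 4 - (8*s² + s) = 4 - (s + 8*s²) = 4 + (-s - 8*s²) = 4 - s - 8*s²)
W(t) + y(-191) = (-34 - 1*180) + (4 - 1*(-191) - 8*(-191)²) = (-34 - 180) + (4 + 191 - 8*36481) = -214 + (4 + 191 - 291848) = -214 - 291653 = -291867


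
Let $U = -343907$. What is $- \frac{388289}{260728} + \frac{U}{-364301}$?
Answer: $- \frac{51787886693}{94983471128} \approx -0.54523$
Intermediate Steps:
$- \frac{388289}{260728} + \frac{U}{-364301} = - \frac{388289}{260728} - \frac{343907}{-364301} = \left(-388289\right) \frac{1}{260728} - - \frac{343907}{364301} = - \frac{388289}{260728} + \frac{343907}{364301} = - \frac{51787886693}{94983471128}$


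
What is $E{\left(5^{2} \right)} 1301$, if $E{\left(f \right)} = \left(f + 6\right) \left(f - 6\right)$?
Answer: $766289$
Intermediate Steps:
$E{\left(f \right)} = \left(-6 + f\right) \left(6 + f\right)$ ($E{\left(f \right)} = \left(6 + f\right) \left(-6 + f\right) = \left(-6 + f\right) \left(6 + f\right)$)
$E{\left(5^{2} \right)} 1301 = \left(-36 + \left(5^{2}\right)^{2}\right) 1301 = \left(-36 + 25^{2}\right) 1301 = \left(-36 + 625\right) 1301 = 589 \cdot 1301 = 766289$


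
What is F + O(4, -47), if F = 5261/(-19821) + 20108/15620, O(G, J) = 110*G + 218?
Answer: 4637177932/7036455 ≈ 659.02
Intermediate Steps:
O(G, J) = 218 + 110*G
F = 7190542/7036455 (F = 5261*(-1/19821) + 20108*(1/15620) = -5261/19821 + 457/355 = 7190542/7036455 ≈ 1.0219)
F + O(4, -47) = 7190542/7036455 + (218 + 110*4) = 7190542/7036455 + (218 + 440) = 7190542/7036455 + 658 = 4637177932/7036455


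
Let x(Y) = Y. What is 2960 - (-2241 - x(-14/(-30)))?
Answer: 78022/15 ≈ 5201.5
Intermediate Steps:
2960 - (-2241 - x(-14/(-30))) = 2960 - (-2241 - (-14)/(-30)) = 2960 - (-2241 - (-14)*(-1)/30) = 2960 - (-2241 - 1*7/15) = 2960 - (-2241 - 7/15) = 2960 - 1*(-33622/15) = 2960 + 33622/15 = 78022/15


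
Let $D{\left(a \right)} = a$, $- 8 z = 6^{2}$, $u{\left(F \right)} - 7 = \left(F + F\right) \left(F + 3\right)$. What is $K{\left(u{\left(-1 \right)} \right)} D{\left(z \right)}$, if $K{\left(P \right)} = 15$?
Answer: $- \frac{135}{2} \approx -67.5$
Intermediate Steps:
$u{\left(F \right)} = 7 + 2 F \left(3 + F\right)$ ($u{\left(F \right)} = 7 + \left(F + F\right) \left(F + 3\right) = 7 + 2 F \left(3 + F\right)$)
$z = - \frac{9}{2}$ ($z = - \frac{6^{2}}{8} = \left(- \frac{1}{8}\right) 36 = - \frac{9}{2} \approx -4.5$)
$K{\left(u{\left(-1 \right)} \right)} D{\left(z \right)} = 15 \left(- \frac{9}{2}\right) = - \frac{135}{2}$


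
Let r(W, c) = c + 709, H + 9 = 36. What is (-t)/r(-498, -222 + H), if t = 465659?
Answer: -465659/514 ≈ -905.95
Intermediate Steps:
H = 27 (H = -9 + 36 = 27)
r(W, c) = 709 + c
(-t)/r(-498, -222 + H) = (-1*465659)/(709 + (-222 + 27)) = -465659/(709 - 195) = -465659/514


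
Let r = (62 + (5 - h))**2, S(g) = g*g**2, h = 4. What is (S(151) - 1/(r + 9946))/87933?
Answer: 15969554388/407862565 ≈ 39.154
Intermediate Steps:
S(g) = g**3
r = 3969 (r = (62 + (5 - 1*4))**2 = (62 + (5 - 4))**2 = (62 + 1)**2 = 63**2 = 3969)
(S(151) - 1/(r + 9946))/87933 = (151**3 - 1/(3969 + 9946))/87933 = (3442951 - 1/13915)*(1/87933) = (47908663164/13915)*(1/87933) = 15969554388/407862565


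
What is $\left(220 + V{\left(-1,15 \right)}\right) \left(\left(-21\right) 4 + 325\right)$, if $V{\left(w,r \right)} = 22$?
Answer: $58322$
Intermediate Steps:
$\left(220 + V{\left(-1,15 \right)}\right) \left(\left(-21\right) 4 + 325\right) = \left(220 + 22\right) \left(\left(-21\right) 4 + 325\right) = 242 \left(-84 + 325\right) = 242 \cdot 241 = 58322$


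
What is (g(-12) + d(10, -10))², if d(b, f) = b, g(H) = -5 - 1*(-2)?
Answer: 49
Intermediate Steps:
g(H) = -3 (g(H) = -5 + 2 = -3)
(g(-12) + d(10, -10))² = (-3 + 10)² = 7² = 49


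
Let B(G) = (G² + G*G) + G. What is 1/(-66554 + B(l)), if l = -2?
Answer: -1/66548 ≈ -1.5027e-5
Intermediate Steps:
B(G) = G + 2*G² (B(G) = (G² + G²) + G = 2*G² + G = G + 2*G²)
1/(-66554 + B(l)) = 1/(-66554 - 2*(1 + 2*(-2))) = 1/(-66554 - 2*(1 - 4)) = 1/(-66554 - 2*(-3)) = 1/(-66554 + 6) = 1/(-66548) = -1/66548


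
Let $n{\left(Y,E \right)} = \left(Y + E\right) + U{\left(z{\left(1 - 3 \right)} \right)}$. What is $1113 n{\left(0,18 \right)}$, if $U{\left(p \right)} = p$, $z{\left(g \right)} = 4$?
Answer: $24486$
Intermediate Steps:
$n{\left(Y,E \right)} = 4 + E + Y$ ($n{\left(Y,E \right)} = \left(Y + E\right) + 4 = \left(E + Y\right) + 4 = 4 + E + Y$)
$1113 n{\left(0,18 \right)} = 1113 \left(4 + 18 + 0\right) = 1113 \cdot 22 = 24486$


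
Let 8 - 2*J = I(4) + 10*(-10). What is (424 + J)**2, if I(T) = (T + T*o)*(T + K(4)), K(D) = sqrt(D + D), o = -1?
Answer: 228484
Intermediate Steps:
K(D) = sqrt(2)*sqrt(D) (K(D) = sqrt(2*D) = sqrt(2)*sqrt(D))
I(T) = 0 (I(T) = (T + T*(-1))*(T + sqrt(2)*sqrt(4)) = (T - T)*(T + sqrt(2)*2) = 0*(T + 2*sqrt(2)) = 0)
J = 54 (J = 4 - (0 + 10*(-10))/2 = 4 - (0 - 100)/2 = 4 - 1/2*(-100) = 4 + 50 = 54)
(424 + J)**2 = (424 + 54)**2 = 478**2 = 228484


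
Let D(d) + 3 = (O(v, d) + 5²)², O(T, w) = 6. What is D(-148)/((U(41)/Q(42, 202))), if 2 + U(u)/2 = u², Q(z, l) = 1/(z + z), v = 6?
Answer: 479/141036 ≈ 0.0033963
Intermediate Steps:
Q(z, l) = 1/(2*z)
U(u) = -4 + 2*u²
D(d) = 958 (D(d) = -3 + (6 + 5²)² = -3 + (6 + 25)² = -3 + 31² = -3 + 961 = 958)
D(-148)/((U(41)/Q(42, 202))) = 958/(((-4 + 2*41²)/(((½)/42)))) = 958/(((-4 + 2*1681)/(((½)*(1/42))))) = 958/(((-4 + 3362)/(1/84))) = 958/((3358*84)) = 958/282072 = 958*(1/282072) = 479/141036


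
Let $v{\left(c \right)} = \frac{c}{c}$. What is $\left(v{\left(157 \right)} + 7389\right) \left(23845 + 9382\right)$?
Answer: $245547530$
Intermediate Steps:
$v{\left(c \right)} = 1$
$\left(v{\left(157 \right)} + 7389\right) \left(23845 + 9382\right) = \left(1 + 7389\right) \left(23845 + 9382\right) = 7390 \cdot 33227 = 245547530$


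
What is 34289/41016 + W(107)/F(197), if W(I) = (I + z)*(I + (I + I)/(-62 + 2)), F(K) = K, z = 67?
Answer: 3724681457/40400760 ≈ 92.193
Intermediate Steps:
W(I) = 29*I*(67 + I)/30 (W(I) = (I + 67)*(I + (I + I)/(-62 + 2)) = (67 + I)*(I + (2*I)/(-60)) = (67 + I)*(I + (2*I)*(-1/60)) = (67 + I)*(I - I/30) = (67 + I)*(29*I/30) = 29*I*(67 + I)/30)
34289/41016 + W(107)/F(197) = 34289/41016 + ((29/30)*107*(67 + 107))/197 = 34289*(1/41016) + ((29/30)*107*174)*(1/197) = 34289/41016 + (89987/5)*(1/197) = 34289/41016 + 89987/985 = 3724681457/40400760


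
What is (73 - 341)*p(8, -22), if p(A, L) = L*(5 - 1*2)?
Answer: 17688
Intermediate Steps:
p(A, L) = 3*L (p(A, L) = L*(5 - 2) = L*3 = 3*L)
(73 - 341)*p(8, -22) = (73 - 341)*(3*(-22)) = -268*(-66) = 17688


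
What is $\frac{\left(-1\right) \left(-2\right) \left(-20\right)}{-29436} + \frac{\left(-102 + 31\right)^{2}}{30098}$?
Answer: $\frac{37397699}{221491182} \approx 0.16885$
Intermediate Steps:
$\frac{\left(-1\right) \left(-2\right) \left(-20\right)}{-29436} + \frac{\left(-102 + 31\right)^{2}}{30098} = 2 \left(-20\right) \left(- \frac{1}{29436}\right) + \left(-71\right)^{2} \cdot \frac{1}{30098} = \left(-40\right) \left(- \frac{1}{29436}\right) + 5041 \cdot \frac{1}{30098} = \frac{10}{7359} + \frac{5041}{30098} = \frac{37397699}{221491182}$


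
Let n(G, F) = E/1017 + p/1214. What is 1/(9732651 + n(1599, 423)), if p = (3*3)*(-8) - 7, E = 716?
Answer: 1234638/12016301554219 ≈ 1.0275e-7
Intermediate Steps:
p = -79 (p = 9*(-8) - 7 = -72 - 7 = -79)
n(G, F) = 788881/1234638 (n(G, F) = 716/1017 - 79/1214 = 788881/1234638)
1/(9732651 + n(1599, 423)) = 1/(9732651 + 788881/1234638) = 1/(12016301554219/1234638) = 1234638/12016301554219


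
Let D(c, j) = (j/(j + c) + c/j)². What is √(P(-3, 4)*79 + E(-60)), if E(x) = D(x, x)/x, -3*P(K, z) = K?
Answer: √31585/20 ≈ 8.8861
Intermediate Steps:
P(K, z) = -K/3
D(c, j) = (c/j + j/(c + j))² (D(c, j) = (j/(c + j) + c/j)² = (c/j + j/(c + j))²)
E(x) = 9/(4*x) (E(x) = ((x² + x² + x*x)²/(x²*(x + x)²))/x = ((x² + x² + x²)²/(x²*(2*x)²))/x = ((1/(4*x²))*(3*x²)²/x²)/x = ((1/(4*x²))*(9*x⁴)/x²)/x = 9/(4*x))
√(P(-3, 4)*79 + E(-60)) = √(-⅓*(-3)*79 + (9/4)/(-60)) = √(1*79 + (9/4)*(-1/60)) = √(79 - 3/80) = √(6317/80) = √31585/20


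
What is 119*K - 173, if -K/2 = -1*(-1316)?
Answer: -313381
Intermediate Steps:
K = -2632 (K = -(-2)*(-1316) = -2*1316 = -2632)
119*K - 173 = 119*(-2632) - 173 = -313208 - 173 = -313381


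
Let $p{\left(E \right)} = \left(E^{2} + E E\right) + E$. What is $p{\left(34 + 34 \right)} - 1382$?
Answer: $7934$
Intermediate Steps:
$p{\left(E \right)} = E + 2 E^{2}$ ($p{\left(E \right)} = \left(E^{2} + E^{2}\right) + E = 2 E^{2} + E = E + 2 E^{2}$)
$p{\left(34 + 34 \right)} - 1382 = \left(34 + 34\right) \left(1 + 2 \left(34 + 34\right)\right) - 1382 = 68 \left(1 + 2 \cdot 68\right) - 1382 = 68 \left(1 + 136\right) - 1382 = 68 \cdot 137 - 1382 = 9316 - 1382 = 7934$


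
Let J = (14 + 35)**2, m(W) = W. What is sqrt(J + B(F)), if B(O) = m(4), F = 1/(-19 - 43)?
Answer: sqrt(2405) ≈ 49.041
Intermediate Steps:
F = -1/62 (F = 1/(-62) = -1/62 ≈ -0.016129)
B(O) = 4
J = 2401 (J = 49**2 = 2401)
sqrt(J + B(F)) = sqrt(2401 + 4) = sqrt(2405)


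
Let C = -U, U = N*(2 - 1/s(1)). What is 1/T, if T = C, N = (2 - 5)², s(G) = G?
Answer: -⅑ ≈ -0.11111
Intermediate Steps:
N = 9 (N = (-3)² = 9)
U = 9 (U = 9*(2 - 1/1) = 9*(2 - 1*1) = 9*(2 - 1) = 9*1 = 9)
C = -9 (C = -1*9 = -9)
T = -9
1/T = 1/(-9) = -⅑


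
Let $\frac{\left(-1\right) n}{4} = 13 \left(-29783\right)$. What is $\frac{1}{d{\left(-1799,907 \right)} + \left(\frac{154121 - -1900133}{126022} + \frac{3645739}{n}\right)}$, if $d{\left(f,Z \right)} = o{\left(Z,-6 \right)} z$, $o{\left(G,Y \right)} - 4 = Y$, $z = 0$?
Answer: $\frac{7506626452}{140034590697} \approx 0.053605$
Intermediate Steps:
$o{\left(G,Y \right)} = 4 + Y$
$d{\left(f,Z \right)} = 0$ ($d{\left(f,Z \right)} = \left(4 - 6\right) 0 = \left(-2\right) 0 = 0$)
$n = 1548716$ ($n = - 4 \cdot 13 \left(-29783\right) = \left(-4\right) \left(-387179\right) = 1548716$)
$\frac{1}{d{\left(-1799,907 \right)} + \left(\frac{154121 - -1900133}{126022} + \frac{3645739}{n}\right)} = \frac{1}{0 + \left(\frac{154121 - -1900133}{126022} + \frac{3645739}{1548716}\right)} = \frac{1}{0 + \left(\left(154121 + 1900133\right) \frac{1}{126022} + 3645739 \cdot \frac{1}{1548716}\right)} = \frac{1}{0 + \left(2054254 \cdot \frac{1}{126022} + \frac{3645739}{1548716}\right)} = \frac{1}{0 + \left(\frac{1027127}{63011} + \frac{3645739}{1548716}\right)} = \frac{1}{0 + \frac{140034590697}{7506626452}} = \frac{1}{\frac{140034590697}{7506626452}} = \frac{7506626452}{140034590697}$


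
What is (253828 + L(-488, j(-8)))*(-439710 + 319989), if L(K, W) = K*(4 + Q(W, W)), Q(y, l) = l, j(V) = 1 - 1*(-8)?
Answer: -29629031964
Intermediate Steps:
j(V) = 9 (j(V) = 1 + 8 = 9)
L(K, W) = K*(4 + W)
(253828 + L(-488, j(-8)))*(-439710 + 319989) = (253828 - 488*(4 + 9))*(-439710 + 319989) = (253828 - 488*13)*(-119721) = (253828 - 6344)*(-119721) = 247484*(-119721) = -29629031964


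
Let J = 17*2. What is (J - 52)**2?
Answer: 324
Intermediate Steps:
J = 34
(J - 52)**2 = (34 - 52)**2 = (-18)**2 = 324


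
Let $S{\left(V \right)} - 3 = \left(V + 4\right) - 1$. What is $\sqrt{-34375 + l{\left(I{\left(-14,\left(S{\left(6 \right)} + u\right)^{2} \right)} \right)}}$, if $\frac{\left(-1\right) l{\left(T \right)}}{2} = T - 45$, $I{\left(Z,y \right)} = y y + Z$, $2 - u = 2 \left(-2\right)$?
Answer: $i \sqrt{244209} \approx 494.18 i$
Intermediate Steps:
$S{\left(V \right)} = 6 + V$ ($S{\left(V \right)} = 3 + \left(\left(V + 4\right) - 1\right) = 3 + \left(\left(4 + V\right) - 1\right) = 3 + \left(3 + V\right) = 6 + V$)
$u = 6$ ($u = 2 - 2 \left(-2\right) = 2 - -4 = 2 + 4 = 6$)
$I{\left(Z,y \right)} = Z + y^{2}$ ($I{\left(Z,y \right)} = y^{2} + Z = Z + y^{2}$)
$l{\left(T \right)} = 90 - 2 T$ ($l{\left(T \right)} = - 2 \left(T - 45\right) = - 2 \left(-45 + T\right) = 90 - 2 T$)
$\sqrt{-34375 + l{\left(I{\left(-14,\left(S{\left(6 \right)} + u\right)^{2} \right)} \right)}} = \sqrt{-34375 + \left(90 - 2 \left(-14 + \left(\left(\left(6 + 6\right) + 6\right)^{2}\right)^{2}\right)\right)} = \sqrt{-34375 + \left(90 - 2 \left(-14 + \left(\left(12 + 6\right)^{2}\right)^{2}\right)\right)} = \sqrt{-34375 + \left(90 - 2 \left(-14 + \left(18^{2}\right)^{2}\right)\right)} = \sqrt{-34375 + \left(90 - 2 \left(-14 + 324^{2}\right)\right)} = \sqrt{-34375 + \left(90 - 2 \left(-14 + 104976\right)\right)} = \sqrt{-34375 + \left(90 - 209924\right)} = \sqrt{-34375 - 209834} = \sqrt{-244209} = i \sqrt{244209}$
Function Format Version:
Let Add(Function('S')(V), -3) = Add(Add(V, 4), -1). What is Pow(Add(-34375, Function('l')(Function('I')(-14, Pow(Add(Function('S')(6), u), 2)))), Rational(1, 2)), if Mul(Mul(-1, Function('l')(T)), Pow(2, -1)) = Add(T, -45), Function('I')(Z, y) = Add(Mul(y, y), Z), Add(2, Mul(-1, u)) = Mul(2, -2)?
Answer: Mul(I, Pow(244209, Rational(1, 2))) ≈ Mul(494.18, I)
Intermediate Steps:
Function('S')(V) = Add(6, V) (Function('S')(V) = Add(3, Add(Add(V, 4), -1)) = Add(3, Add(Add(4, V), -1)) = Add(3, Add(3, V)) = Add(6, V))
u = 6 (u = Add(2, Mul(-1, Mul(2, -2))) = Add(2, Mul(-1, -4)) = Add(2, 4) = 6)
Function('I')(Z, y) = Add(Z, Pow(y, 2)) (Function('I')(Z, y) = Add(Pow(y, 2), Z) = Add(Z, Pow(y, 2)))
Function('l')(T) = Add(90, Mul(-2, T)) (Function('l')(T) = Mul(-2, Add(T, -45)) = Mul(-2, Add(-45, T)) = Add(90, Mul(-2, T)))
Pow(Add(-34375, Function('l')(Function('I')(-14, Pow(Add(Function('S')(6), u), 2)))), Rational(1, 2)) = Pow(Add(-34375, Add(90, Mul(-2, Add(-14, Pow(Pow(Add(Add(6, 6), 6), 2), 2))))), Rational(1, 2)) = Pow(Add(-34375, Add(90, Mul(-2, Add(-14, Pow(Pow(Add(12, 6), 2), 2))))), Rational(1, 2)) = Pow(Add(-34375, Add(90, Mul(-2, Add(-14, Pow(Pow(18, 2), 2))))), Rational(1, 2)) = Pow(Add(-34375, Add(90, Mul(-2, Add(-14, Pow(324, 2))))), Rational(1, 2)) = Pow(Add(-34375, Add(90, Mul(-2, Add(-14, 104976)))), Rational(1, 2)) = Pow(Add(-34375, Add(90, Mul(-2, 104962))), Rational(1, 2)) = Pow(Add(-34375, Add(90, -209924)), Rational(1, 2)) = Pow(Add(-34375, -209834), Rational(1, 2)) = Pow(-244209, Rational(1, 2)) = Mul(I, Pow(244209, Rational(1, 2)))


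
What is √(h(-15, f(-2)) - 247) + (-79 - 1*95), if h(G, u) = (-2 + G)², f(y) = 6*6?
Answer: -174 + √42 ≈ -167.52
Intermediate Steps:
f(y) = 36
√(h(-15, f(-2)) - 247) + (-79 - 1*95) = √((-2 - 15)² - 247) + (-79 - 1*95) = √((-17)² - 247) + (-79 - 95) = √(289 - 247) - 174 = √42 - 174 = -174 + √42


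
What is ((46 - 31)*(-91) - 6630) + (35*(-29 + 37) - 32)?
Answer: -7747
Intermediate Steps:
((46 - 31)*(-91) - 6630) + (35*(-29 + 37) - 32) = (15*(-91) - 6630) + (35*8 - 32) = (-1365 - 6630) + (280 - 32) = -7995 + 248 = -7747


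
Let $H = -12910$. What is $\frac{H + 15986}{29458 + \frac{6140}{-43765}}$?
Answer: $\frac{13462114}{128922323} \approx 0.10442$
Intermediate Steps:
$\frac{H + 15986}{29458 + \frac{6140}{-43765}} = \frac{-12910 + 15986}{29458 + \frac{6140}{-43765}} = \frac{3076}{29458 + 6140 \left(- \frac{1}{43765}\right)} = \frac{3076}{29458 - \frac{1228}{8753}} = \frac{3076}{\frac{257844646}{8753}} = 3076 \cdot \frac{8753}{257844646} = \frac{13462114}{128922323}$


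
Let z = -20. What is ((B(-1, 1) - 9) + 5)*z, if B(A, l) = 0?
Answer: 80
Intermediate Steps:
((B(-1, 1) - 9) + 5)*z = ((0 - 9) + 5)*(-20) = (-9 + 5)*(-20) = -4*(-20) = 80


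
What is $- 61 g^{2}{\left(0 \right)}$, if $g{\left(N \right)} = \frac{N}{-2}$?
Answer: $0$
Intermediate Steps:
$g{\left(N \right)} = - \frac{N}{2}$ ($g{\left(N \right)} = N \left(- \frac{1}{2}\right) = - \frac{N}{2}$)
$- 61 g^{2}{\left(0 \right)} = - 61 \left(\left(- \frac{1}{2}\right) 0\right)^{2} = - 61 \cdot 0^{2} = \left(-61\right) 0 = 0$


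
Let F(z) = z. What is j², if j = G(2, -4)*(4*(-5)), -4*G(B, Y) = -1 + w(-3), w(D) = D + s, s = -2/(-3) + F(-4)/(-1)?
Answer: 100/9 ≈ 11.111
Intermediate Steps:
s = 14/3 (s = -2/(-3) - 4/(-1) = -2*(-⅓) - 4*(-1) = ⅔ + 4 = 14/3 ≈ 4.6667)
w(D) = 14/3 + D (w(D) = D + 14/3 = 14/3 + D)
G(B, Y) = -⅙ (G(B, Y) = -(-1 + (14/3 - 3))/4 = -(-1 + 5/3)/4 = -¼*⅔ = -⅙)
j = 10/3 (j = -2*(-5)/3 = -⅙*(-20) = 10/3 ≈ 3.3333)
j² = (10/3)² = 100/9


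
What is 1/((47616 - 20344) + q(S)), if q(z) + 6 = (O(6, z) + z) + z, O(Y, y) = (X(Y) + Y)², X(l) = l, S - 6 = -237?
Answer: 1/26948 ≈ 3.7108e-5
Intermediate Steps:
S = -231 (S = 6 - 237 = -231)
O(Y, y) = 4*Y² (O(Y, y) = (Y + Y)² = (2*Y)² = 4*Y²)
q(z) = 138 + 2*z (q(z) = -6 + ((4*6² + z) + z) = -6 + ((4*36 + z) + z) = -6 + ((144 + z) + z) = -6 + (144 + 2*z) = 138 + 2*z)
1/((47616 - 20344) + q(S)) = 1/((47616 - 20344) + (138 + 2*(-231))) = 1/(27272 + (138 - 462)) = 1/(27272 - 324) = 1/26948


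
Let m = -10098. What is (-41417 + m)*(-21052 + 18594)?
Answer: 126623870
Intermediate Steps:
(-41417 + m)*(-21052 + 18594) = (-41417 - 10098)*(-21052 + 18594) = -51515*(-2458) = 126623870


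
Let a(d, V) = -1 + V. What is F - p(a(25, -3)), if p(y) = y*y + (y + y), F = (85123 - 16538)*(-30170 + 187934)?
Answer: 10820243932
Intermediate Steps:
F = 10820243940 (F = 68585*157764 = 10820243940)
p(y) = y**2 + 2*y
F - p(a(25, -3)) = 10820243940 - (-1 - 3)*(2 + (-1 - 3)) = 10820243940 - (-4)*(2 - 4) = 10820243940 - (-4)*(-2) = 10820243940 - 1*8 = 10820243940 - 8 = 10820243932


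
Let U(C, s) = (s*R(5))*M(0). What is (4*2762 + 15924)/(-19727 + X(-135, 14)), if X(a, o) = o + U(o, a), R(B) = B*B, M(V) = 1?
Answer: -6743/5772 ≈ -1.1682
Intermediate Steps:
R(B) = B**2
U(C, s) = 25*s (U(C, s) = (s*5**2)*1 = (s*25)*1 = (25*s)*1 = 25*s)
X(a, o) = o + 25*a
(4*2762 + 15924)/(-19727 + X(-135, 14)) = (4*2762 + 15924)/(-19727 + (14 + 25*(-135))) = (11048 + 15924)/(-19727 + (14 - 3375)) = 26972/(-19727 - 3361) = 26972/(-23088) = 26972*(-1/23088) = -6743/5772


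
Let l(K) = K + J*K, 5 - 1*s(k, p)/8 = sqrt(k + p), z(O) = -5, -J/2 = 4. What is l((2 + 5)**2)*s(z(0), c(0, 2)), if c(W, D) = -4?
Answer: -13720 + 8232*I ≈ -13720.0 + 8232.0*I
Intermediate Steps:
J = -8 (J = -2*4 = -8)
s(k, p) = 40 - 8*sqrt(k + p)
l(K) = -7*K (l(K) = K - 8*K = -7*K)
l((2 + 5)**2)*s(z(0), c(0, 2)) = (-7*(2 + 5)**2)*(40 - 8*sqrt(-5 - 4)) = (-7*7**2)*(40 - 24*I) = (-7*49)*(40 - 24*I) = -343*(40 - 24*I) = -13720 + 8232*I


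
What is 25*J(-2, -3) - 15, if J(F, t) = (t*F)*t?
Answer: -465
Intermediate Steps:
J(F, t) = F*t² (J(F, t) = (F*t)*t = F*t²)
25*J(-2, -3) - 15 = 25*(-2*(-3)²) - 15 = 25*(-2*9) - 15 = 25*(-18) - 15 = -450 - 15 = -465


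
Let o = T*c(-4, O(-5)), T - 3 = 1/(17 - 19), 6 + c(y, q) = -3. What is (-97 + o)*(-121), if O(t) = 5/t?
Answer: 28919/2 ≈ 14460.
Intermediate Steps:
c(y, q) = -9 (c(y, q) = -6 - 3 = -9)
T = 5/2 (T = 3 + 1/(17 - 19) = 3 + 1/(-2) = 3 - 1/2 = 5/2 ≈ 2.5000)
o = -45/2 (o = (5/2)*(-9) = -45/2 ≈ -22.500)
(-97 + o)*(-121) = (-97 - 45/2)*(-121) = -239/2*(-121) = 28919/2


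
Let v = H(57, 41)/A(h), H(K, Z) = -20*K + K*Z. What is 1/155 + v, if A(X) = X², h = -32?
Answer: 186559/158720 ≈ 1.1754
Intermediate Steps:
v = 1197/1024 (v = (57*(-20 + 41))/((-32)²) = (57*21)/1024 = 1197*(1/1024) = 1197/1024 ≈ 1.1689)
1/155 + v = 1/155 + 1197/1024 = 186559/158720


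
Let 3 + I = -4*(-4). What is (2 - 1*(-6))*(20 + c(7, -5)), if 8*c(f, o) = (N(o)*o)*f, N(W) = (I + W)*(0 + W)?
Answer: 1560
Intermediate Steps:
I = 13 (I = -3 - 4*(-4) = -3 + 16 = 13)
N(W) = W*(13 + W) (N(W) = (13 + W)*(0 + W) = (13 + W)*W = W*(13 + W))
c(f, o) = f*o**2*(13 + o)/8 (c(f, o) = (((o*(13 + o))*o)*f)/8 = ((o**2*(13 + o))*f)/8 = (f*o**2*(13 + o))/8 = f*o**2*(13 + o)/8)
(2 - 1*(-6))*(20 + c(7, -5)) = (2 - 1*(-6))*(20 + (1/8)*7*(-5)**2*(13 - 5)) = (2 + 6)*(20 + (1/8)*7*25*8) = 8*(20 + 175) = 8*195 = 1560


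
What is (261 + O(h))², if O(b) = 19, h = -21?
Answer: 78400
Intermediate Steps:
(261 + O(h))² = (261 + 19)² = 280² = 78400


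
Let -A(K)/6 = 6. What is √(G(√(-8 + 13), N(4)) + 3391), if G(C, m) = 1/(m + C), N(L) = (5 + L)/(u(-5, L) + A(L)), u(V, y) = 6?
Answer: √(-10163 + 33910*√5)/√(-3 + 10*√5) ≈ 58.237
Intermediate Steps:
A(K) = -36 (A(K) = -6*6 = -36)
N(L) = -⅙ - L/30 (N(L) = (5 + L)/(6 - 36) = (5 + L)/(-30) = (5 + L)*(-1/30) = -⅙ - L/30)
G(C, m) = 1/(C + m)
√(G(√(-8 + 13), N(4)) + 3391) = √(1/(√(-8 + 13) + (-⅙ - 1/30*4)) + 3391) = √(1/(√5 + (-⅙ - 2/15)) + 3391) = √(1/(√5 - 3/10) + 3391) = √(1/(-3/10 + √5) + 3391) = √(3391 + 1/(-3/10 + √5))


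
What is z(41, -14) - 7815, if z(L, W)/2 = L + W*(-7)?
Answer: -7537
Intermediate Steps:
z(L, W) = -14*W + 2*L (z(L, W) = 2*(L + W*(-7)) = 2*(L - 7*W) = -14*W + 2*L)
z(41, -14) - 7815 = (-14*(-14) + 2*41) - 7815 = (196 + 82) - 7815 = 278 - 7815 = -7537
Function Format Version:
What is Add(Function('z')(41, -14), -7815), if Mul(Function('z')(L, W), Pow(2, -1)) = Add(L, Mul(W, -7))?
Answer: -7537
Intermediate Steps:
Function('z')(L, W) = Add(Mul(-14, W), Mul(2, L)) (Function('z')(L, W) = Mul(2, Add(L, Mul(W, -7))) = Mul(2, Add(L, Mul(-7, W))) = Add(Mul(-14, W), Mul(2, L)))
Add(Function('z')(41, -14), -7815) = Add(Add(Mul(-14, -14), Mul(2, 41)), -7815) = Add(Add(196, 82), -7815) = Add(278, -7815) = -7537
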